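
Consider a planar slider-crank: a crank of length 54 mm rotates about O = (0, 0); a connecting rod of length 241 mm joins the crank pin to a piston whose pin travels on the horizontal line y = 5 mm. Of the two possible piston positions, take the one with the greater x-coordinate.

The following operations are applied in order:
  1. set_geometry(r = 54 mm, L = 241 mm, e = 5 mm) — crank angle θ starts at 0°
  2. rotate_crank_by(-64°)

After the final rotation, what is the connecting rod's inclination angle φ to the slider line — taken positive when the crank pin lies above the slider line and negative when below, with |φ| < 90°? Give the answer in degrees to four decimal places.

set_geometry: r = 54 mm, L = 241 mm, e = 5 mm; θ ← 0°
rotate_crank_by(-64°): θ ← 0° -64° = -64°
crank pin P = (r cos θ, r sin θ) = (23.672042, -48.534879)
h = r sin θ − e = -48.534879 − 5 = -53.534879
sin φ = h / L = -53.534879 / 241 = -0.22213643
φ = arcsin(-0.22213643) = -12.834547°

-12.8345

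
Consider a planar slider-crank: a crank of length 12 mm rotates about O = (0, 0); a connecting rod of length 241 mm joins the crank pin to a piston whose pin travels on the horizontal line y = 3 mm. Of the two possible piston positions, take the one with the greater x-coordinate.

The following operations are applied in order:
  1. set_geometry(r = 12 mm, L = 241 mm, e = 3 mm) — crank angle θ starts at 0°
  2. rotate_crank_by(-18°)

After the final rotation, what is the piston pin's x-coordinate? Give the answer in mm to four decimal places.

set_geometry: r = 12 mm, L = 241 mm, e = 3 mm; θ ← 0°
rotate_crank_by(-18°): θ ← 0° -18° = -18°
crank pin P = (r cos θ, r sin θ) = (11.412678, -3.708204)
h = r sin θ − e = -3.708204 − 3 = -6.708204
x = r cos θ + √(L² − h²) = 11.412678 + √(58081.0 − 45.0000) = 11.412678 + 240.906621 = 252.319299

252.3193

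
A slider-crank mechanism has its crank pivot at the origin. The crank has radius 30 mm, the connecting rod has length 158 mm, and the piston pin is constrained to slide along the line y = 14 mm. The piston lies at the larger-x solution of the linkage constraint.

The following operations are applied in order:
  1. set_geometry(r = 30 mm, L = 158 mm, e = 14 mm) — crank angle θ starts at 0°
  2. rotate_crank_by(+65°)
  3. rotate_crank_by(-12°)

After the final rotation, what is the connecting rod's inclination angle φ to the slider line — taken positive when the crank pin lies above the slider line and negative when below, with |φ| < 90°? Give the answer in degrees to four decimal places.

3.6139

set_geometry: r = 30 mm, L = 158 mm, e = 14 mm; θ ← 0°
rotate_crank_by(+65°): θ ← 0° +65° = 65°
rotate_crank_by(-12°): θ ← 65° -12° = 53°
crank pin P = (r cos θ, r sin θ) = (18.054451, 23.959065)
h = r sin θ − e = 23.959065 − 14 = 9.959065
sin φ = h / L = 9.959065 / 158 = 0.06303206
φ = arcsin(0.06303206) = 3.613867°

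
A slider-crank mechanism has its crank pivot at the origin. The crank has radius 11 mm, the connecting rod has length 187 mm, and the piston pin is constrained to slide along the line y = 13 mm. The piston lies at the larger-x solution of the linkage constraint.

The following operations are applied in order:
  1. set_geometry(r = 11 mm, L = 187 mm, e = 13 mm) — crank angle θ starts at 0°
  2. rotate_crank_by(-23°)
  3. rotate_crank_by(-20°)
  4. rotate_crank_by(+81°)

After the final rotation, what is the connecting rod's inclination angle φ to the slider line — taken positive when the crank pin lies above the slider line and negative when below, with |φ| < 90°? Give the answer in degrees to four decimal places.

-1.9085

set_geometry: r = 11 mm, L = 187 mm, e = 13 mm; θ ← 0°
rotate_crank_by(-23°): θ ← 0° -23° = -23°
rotate_crank_by(-20°): θ ← -23° -20° = -43°
rotate_crank_by(+81°): θ ← -43° +81° = 38°
crank pin P = (r cos θ, r sin θ) = (8.668118, 6.772276)
h = r sin θ − e = 6.772276 − 13 = -6.227724
sin φ = h / L = -6.227724 / 187 = -0.03330334
φ = arcsin(-0.03330334) = -1.908493°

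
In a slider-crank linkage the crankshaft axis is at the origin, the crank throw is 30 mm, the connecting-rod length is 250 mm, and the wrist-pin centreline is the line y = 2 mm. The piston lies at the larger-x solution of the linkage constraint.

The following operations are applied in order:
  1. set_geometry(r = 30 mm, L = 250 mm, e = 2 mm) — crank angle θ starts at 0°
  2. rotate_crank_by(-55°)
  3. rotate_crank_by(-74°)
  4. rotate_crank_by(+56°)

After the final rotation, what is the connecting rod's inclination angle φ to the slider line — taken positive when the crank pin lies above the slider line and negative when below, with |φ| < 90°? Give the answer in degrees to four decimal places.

-7.0512

set_geometry: r = 30 mm, L = 250 mm, e = 2 mm; θ ← 0°
rotate_crank_by(-55°): θ ← 0° -55° = -55°
rotate_crank_by(-74°): θ ← -55° -74° = -129°
rotate_crank_by(+56°): θ ← -129° +56° = -73°
crank pin P = (r cos θ, r sin θ) = (8.771151, -28.689143)
h = r sin θ − e = -28.689143 − 2 = -30.689143
sin φ = h / L = -30.689143 / 250 = -0.12275657
φ = arcsin(-0.12275657) = -7.051219°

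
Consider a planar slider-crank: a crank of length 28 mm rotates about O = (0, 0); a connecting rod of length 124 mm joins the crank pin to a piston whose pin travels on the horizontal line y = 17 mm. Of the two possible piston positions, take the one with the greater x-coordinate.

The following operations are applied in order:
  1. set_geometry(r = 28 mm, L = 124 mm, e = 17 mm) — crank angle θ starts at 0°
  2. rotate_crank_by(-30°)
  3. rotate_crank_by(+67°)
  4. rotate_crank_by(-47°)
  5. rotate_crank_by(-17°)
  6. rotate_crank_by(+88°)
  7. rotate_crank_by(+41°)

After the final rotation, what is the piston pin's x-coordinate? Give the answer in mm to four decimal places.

set_geometry: r = 28 mm, L = 124 mm, e = 17 mm; θ ← 0°
rotate_crank_by(-30°): θ ← 0° -30° = -30°
rotate_crank_by(+67°): θ ← -30° +67° = 37°
rotate_crank_by(-47°): θ ← 37° -47° = -10°
rotate_crank_by(-17°): θ ← -10° -17° = -27°
rotate_crank_by(+88°): θ ← -27° +88° = 61°
rotate_crank_by(+41°): θ ← 61° +41° = 102°
crank pin P = (r cos θ, r sin θ) = (-5.821527, 27.388133)
h = r sin θ − e = 27.388133 − 17 = 10.388133
x = r cos θ + √(L² − h²) = -5.821527 + √(15376.0 − 107.9133) = -5.821527 + 123.564100 = 117.742572

117.7426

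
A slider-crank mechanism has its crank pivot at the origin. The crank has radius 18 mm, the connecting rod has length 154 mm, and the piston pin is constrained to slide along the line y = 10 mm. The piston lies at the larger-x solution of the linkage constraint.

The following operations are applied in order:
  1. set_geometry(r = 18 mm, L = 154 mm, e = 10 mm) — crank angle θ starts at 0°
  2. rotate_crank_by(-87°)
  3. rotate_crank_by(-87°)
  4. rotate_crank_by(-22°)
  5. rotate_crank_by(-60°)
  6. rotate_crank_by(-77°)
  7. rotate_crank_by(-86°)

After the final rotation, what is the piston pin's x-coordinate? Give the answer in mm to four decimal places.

161.1567

set_geometry: r = 18 mm, L = 154 mm, e = 10 mm; θ ← 0°
rotate_crank_by(-87°): θ ← 0° -87° = -87°
rotate_crank_by(-87°): θ ← -87° -87° = -174°
rotate_crank_by(-22°): θ ← -174° -22° = -196°
rotate_crank_by(-60°): θ ← -196° -60° = -256°
rotate_crank_by(-77°): θ ← -256° -77° = -333°
rotate_crank_by(-86°): θ ← -333° -86° = -419°
crank pin P = (r cos θ, r sin θ) = (9.270685, -15.429011)
h = r sin θ − e = -15.429011 − 10 = -25.429011
x = r cos θ + √(L² − h²) = 9.270685 + √(23716.0 − 646.6346) = 9.270685 + 151.886028 = 161.156713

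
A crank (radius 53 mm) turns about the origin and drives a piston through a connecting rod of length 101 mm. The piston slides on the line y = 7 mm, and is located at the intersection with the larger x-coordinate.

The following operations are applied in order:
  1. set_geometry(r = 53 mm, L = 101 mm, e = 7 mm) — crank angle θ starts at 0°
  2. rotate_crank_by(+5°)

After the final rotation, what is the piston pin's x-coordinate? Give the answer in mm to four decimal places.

set_geometry: r = 53 mm, L = 101 mm, e = 7 mm; θ ← 0°
rotate_crank_by(+5°): θ ← 0° +5° = 5°
crank pin P = (r cos θ, r sin θ) = (52.798319, 4.619254)
h = r sin θ − e = 4.619254 − 7 = -2.380746
x = r cos θ + √(L² − h²) = 52.798319 + √(10201.0 − 5.6679) = 52.798319 + 100.971937 = 153.770256

153.7703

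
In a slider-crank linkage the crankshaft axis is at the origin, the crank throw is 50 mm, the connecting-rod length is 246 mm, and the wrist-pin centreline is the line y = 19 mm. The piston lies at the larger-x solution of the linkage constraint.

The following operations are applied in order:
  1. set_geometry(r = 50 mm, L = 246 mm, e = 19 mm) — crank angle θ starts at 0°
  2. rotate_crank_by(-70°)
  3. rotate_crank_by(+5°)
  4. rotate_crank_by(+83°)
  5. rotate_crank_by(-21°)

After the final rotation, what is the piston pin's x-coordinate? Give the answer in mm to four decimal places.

294.9799

set_geometry: r = 50 mm, L = 246 mm, e = 19 mm; θ ← 0°
rotate_crank_by(-70°): θ ← 0° -70° = -70°
rotate_crank_by(+5°): θ ← -70° +5° = -65°
rotate_crank_by(+83°): θ ← -65° +83° = 18°
rotate_crank_by(-21°): θ ← 18° -21° = -3°
crank pin P = (r cos θ, r sin θ) = (49.931477, -2.616798)
h = r sin θ − e = -2.616798 − 19 = -21.616798
x = r cos θ + √(L² − h²) = 49.931477 + √(60516.0 − 467.2859) = 49.931477 + 245.048391 = 294.979868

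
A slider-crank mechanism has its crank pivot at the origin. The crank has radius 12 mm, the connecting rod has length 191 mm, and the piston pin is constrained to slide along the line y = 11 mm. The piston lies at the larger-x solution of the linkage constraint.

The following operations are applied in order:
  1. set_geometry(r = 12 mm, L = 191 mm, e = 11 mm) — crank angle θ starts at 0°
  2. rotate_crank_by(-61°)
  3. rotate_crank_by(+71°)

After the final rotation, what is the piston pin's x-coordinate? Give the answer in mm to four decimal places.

202.6095

set_geometry: r = 12 mm, L = 191 mm, e = 11 mm; θ ← 0°
rotate_crank_by(-61°): θ ← 0° -61° = -61°
rotate_crank_by(+71°): θ ← -61° +71° = 10°
crank pin P = (r cos θ, r sin θ) = (11.817693, 2.083778)
h = r sin θ − e = 2.083778 − 11 = -8.916222
x = r cos θ + √(L² − h²) = 11.817693 + √(36481.0 − 79.4990) = 11.817693 + 190.791774 = 202.609467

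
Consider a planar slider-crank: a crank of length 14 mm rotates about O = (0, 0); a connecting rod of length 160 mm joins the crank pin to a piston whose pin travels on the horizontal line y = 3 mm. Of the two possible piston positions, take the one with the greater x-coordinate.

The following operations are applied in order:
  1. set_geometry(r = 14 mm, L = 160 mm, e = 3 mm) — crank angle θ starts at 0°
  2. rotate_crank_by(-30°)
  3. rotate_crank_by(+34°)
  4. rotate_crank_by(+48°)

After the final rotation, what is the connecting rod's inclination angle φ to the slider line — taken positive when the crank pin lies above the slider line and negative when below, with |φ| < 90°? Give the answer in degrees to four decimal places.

set_geometry: r = 14 mm, L = 160 mm, e = 3 mm; θ ← 0°
rotate_crank_by(-30°): θ ← 0° -30° = -30°
rotate_crank_by(+34°): θ ← -30° +34° = 4°
rotate_crank_by(+48°): θ ← 4° +48° = 52°
crank pin P = (r cos θ, r sin θ) = (8.619261, 11.032151)
h = r sin θ − e = 11.032151 − 3 = 8.032151
sin φ = h / L = 8.032151 / 160 = 0.05020094
φ = arcsin(0.05020094) = 2.877512°

2.8775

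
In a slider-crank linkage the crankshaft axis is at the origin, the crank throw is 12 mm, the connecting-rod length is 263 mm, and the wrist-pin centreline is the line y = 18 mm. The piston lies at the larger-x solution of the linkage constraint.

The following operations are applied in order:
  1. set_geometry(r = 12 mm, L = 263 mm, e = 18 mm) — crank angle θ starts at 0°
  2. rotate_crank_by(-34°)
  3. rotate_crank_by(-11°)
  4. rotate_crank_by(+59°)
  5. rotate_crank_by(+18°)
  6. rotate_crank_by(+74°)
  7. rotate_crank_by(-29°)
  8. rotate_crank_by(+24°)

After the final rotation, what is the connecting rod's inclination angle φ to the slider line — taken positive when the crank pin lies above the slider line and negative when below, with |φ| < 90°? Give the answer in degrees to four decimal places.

set_geometry: r = 12 mm, L = 263 mm, e = 18 mm; θ ← 0°
rotate_crank_by(-34°): θ ← 0° -34° = -34°
rotate_crank_by(-11°): θ ← -34° -11° = -45°
rotate_crank_by(+59°): θ ← -45° +59° = 14°
rotate_crank_by(+18°): θ ← 14° +18° = 32°
rotate_crank_by(+74°): θ ← 32° +74° = 106°
rotate_crank_by(-29°): θ ← 106° -29° = 77°
rotate_crank_by(+24°): θ ← 77° +24° = 101°
crank pin P = (r cos θ, r sin θ) = (-2.289708, 11.779526)
h = r sin θ − e = 11.779526 − 18 = -6.220474
sin φ = h / L = -6.220474 / 263 = -0.02365199
φ = arcsin(-0.02365199) = -1.355286°

-1.3553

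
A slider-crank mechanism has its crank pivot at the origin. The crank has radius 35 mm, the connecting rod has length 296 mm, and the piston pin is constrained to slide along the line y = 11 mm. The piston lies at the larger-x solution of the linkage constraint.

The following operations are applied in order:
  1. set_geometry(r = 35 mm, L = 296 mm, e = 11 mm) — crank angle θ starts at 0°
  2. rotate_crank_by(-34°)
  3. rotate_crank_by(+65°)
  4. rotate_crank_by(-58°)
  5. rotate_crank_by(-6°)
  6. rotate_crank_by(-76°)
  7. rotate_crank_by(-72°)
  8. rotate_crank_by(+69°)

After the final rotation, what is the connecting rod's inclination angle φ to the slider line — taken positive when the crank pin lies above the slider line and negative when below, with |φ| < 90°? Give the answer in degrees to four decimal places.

-8.4413

set_geometry: r = 35 mm, L = 296 mm, e = 11 mm; θ ← 0°
rotate_crank_by(-34°): θ ← 0° -34° = -34°
rotate_crank_by(+65°): θ ← -34° +65° = 31°
rotate_crank_by(-58°): θ ← 31° -58° = -27°
rotate_crank_by(-6°): θ ← -27° -6° = -33°
rotate_crank_by(-76°): θ ← -33° -76° = -109°
rotate_crank_by(-72°): θ ← -109° -72° = -181°
rotate_crank_by(+69°): θ ← -181° +69° = -112°
crank pin P = (r cos θ, r sin θ) = (-13.111231, -32.451435)
h = r sin θ − e = -32.451435 − 11 = -43.451435
sin φ = h / L = -43.451435 / 296 = -0.14679539
φ = arcsin(-0.14679539) = -8.441260°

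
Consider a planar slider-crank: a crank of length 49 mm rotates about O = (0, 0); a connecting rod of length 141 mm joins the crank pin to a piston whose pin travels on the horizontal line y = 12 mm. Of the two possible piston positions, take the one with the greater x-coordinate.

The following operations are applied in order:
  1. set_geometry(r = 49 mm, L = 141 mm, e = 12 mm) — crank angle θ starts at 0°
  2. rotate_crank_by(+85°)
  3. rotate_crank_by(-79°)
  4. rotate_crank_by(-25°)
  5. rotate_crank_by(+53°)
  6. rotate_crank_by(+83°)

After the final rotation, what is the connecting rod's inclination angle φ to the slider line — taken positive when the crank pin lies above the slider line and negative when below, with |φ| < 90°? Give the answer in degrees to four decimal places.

12.9755

set_geometry: r = 49 mm, L = 141 mm, e = 12 mm; θ ← 0°
rotate_crank_by(+85°): θ ← 0° +85° = 85°
rotate_crank_by(-79°): θ ← 85° -79° = 6°
rotate_crank_by(-25°): θ ← 6° -25° = -19°
rotate_crank_by(+53°): θ ← -19° +53° = 34°
rotate_crank_by(+83°): θ ← 34° +83° = 117°
crank pin P = (r cos θ, r sin θ) = (-22.245534, 43.659320)
h = r sin θ − e = 43.659320 − 12 = 31.659320
sin φ = h / L = 31.659320 / 141 = 0.22453418
φ = arcsin(0.22453418) = 12.975488°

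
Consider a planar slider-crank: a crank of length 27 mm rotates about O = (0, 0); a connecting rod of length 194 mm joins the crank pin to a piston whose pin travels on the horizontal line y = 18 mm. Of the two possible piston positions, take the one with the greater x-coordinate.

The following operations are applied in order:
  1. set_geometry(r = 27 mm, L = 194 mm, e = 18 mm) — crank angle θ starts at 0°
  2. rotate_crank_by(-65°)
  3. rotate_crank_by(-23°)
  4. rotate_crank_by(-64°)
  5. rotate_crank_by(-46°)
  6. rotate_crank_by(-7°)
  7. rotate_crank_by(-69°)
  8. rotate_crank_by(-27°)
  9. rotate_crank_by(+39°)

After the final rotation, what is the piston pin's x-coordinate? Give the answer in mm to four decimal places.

190.0455

set_geometry: r = 27 mm, L = 194 mm, e = 18 mm; θ ← 0°
rotate_crank_by(-65°): θ ← 0° -65° = -65°
rotate_crank_by(-23°): θ ← -65° -23° = -88°
rotate_crank_by(-64°): θ ← -88° -64° = -152°
rotate_crank_by(-46°): θ ← -152° -46° = -198°
rotate_crank_by(-7°): θ ← -198° -7° = -205°
rotate_crank_by(-69°): θ ← -205° -69° = -274°
rotate_crank_by(-27°): θ ← -274° -27° = -301°
rotate_crank_by(+39°): θ ← -301° +39° = -262°
crank pin P = (r cos θ, r sin θ) = (-3.757674, 26.737238)
h = r sin θ − e = 26.737238 − 18 = 8.737238
x = r cos θ + √(L² − h²) = -3.757674 + √(37636.0 − 76.3393) = -3.757674 + 193.803149 = 190.045476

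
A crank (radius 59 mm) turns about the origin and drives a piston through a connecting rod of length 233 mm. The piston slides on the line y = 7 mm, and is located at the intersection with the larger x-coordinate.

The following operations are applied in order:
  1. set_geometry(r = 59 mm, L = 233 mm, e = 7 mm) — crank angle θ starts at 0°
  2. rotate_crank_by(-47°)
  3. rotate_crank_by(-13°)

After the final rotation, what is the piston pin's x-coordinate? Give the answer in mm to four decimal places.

255.1411

set_geometry: r = 59 mm, L = 233 mm, e = 7 mm; θ ← 0°
rotate_crank_by(-47°): θ ← 0° -47° = -47°
rotate_crank_by(-13°): θ ← -47° -13° = -60°
crank pin P = (r cos θ, r sin θ) = (29.500000, -51.095499)
h = r sin θ − e = -51.095499 − 7 = -58.095499
x = r cos θ + √(L² − h²) = 29.500000 + √(54289.0 − 3375.0870) = 29.500000 + 225.641116 = 255.141116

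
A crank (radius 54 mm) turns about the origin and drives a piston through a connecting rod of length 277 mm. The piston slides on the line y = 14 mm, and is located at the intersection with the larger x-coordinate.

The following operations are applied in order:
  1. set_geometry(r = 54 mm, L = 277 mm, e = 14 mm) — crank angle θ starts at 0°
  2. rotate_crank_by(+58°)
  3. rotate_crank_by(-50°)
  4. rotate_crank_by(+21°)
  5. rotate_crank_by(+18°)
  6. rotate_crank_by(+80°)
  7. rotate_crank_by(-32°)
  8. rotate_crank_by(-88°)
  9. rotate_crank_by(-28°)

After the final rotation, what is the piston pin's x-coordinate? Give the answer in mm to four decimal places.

set_geometry: r = 54 mm, L = 277 mm, e = 14 mm; θ ← 0°
rotate_crank_by(+58°): θ ← 0° +58° = 58°
rotate_crank_by(-50°): θ ← 58° -50° = 8°
rotate_crank_by(+21°): θ ← 8° +21° = 29°
rotate_crank_by(+18°): θ ← 29° +18° = 47°
rotate_crank_by(+80°): θ ← 47° +80° = 127°
rotate_crank_by(-32°): θ ← 127° -32° = 95°
rotate_crank_by(-88°): θ ← 95° -88° = 7°
rotate_crank_by(-28°): θ ← 7° -28° = -21°
crank pin P = (r cos θ, r sin θ) = (50.413343, -19.351869)
h = r sin θ − e = -19.351869 − 14 = -33.351869
x = r cos θ + √(L² − h²) = 50.413343 + √(76729.0 − 1112.3472) = 50.413343 + 274.984823 = 325.398166

325.3982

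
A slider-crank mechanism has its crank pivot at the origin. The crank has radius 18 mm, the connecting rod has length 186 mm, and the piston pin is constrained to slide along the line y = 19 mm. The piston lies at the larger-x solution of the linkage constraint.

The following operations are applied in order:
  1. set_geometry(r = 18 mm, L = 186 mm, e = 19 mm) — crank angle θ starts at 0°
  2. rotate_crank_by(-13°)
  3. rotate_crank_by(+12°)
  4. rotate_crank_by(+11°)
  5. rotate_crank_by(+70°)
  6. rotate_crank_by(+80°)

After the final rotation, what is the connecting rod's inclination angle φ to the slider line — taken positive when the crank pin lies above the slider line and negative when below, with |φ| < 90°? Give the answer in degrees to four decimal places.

set_geometry: r = 18 mm, L = 186 mm, e = 19 mm; θ ← 0°
rotate_crank_by(-13°): θ ← 0° -13° = -13°
rotate_crank_by(+12°): θ ← -13° +12° = -1°
rotate_crank_by(+11°): θ ← -1° +11° = 10°
rotate_crank_by(+70°): θ ← 10° +70° = 80°
rotate_crank_by(+80°): θ ← 80° +80° = 160°
crank pin P = (r cos θ, r sin θ) = (-16.914467, 6.156363)
h = r sin θ − e = 6.156363 − 19 = -12.843637
sin φ = h / L = -12.843637 / 186 = -0.06905181
φ = arcsin(-0.06905181) = -3.959528°

-3.9595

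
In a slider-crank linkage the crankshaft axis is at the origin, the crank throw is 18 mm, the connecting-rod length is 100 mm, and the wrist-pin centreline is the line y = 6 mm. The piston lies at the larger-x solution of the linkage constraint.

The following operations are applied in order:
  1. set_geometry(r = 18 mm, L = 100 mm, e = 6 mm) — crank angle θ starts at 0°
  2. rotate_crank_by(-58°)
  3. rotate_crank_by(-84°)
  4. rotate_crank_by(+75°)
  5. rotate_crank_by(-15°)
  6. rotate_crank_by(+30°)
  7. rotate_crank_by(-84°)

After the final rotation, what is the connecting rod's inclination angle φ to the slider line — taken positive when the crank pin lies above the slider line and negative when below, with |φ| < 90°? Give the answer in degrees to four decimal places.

-10.6634

set_geometry: r = 18 mm, L = 100 mm, e = 6 mm; θ ← 0°
rotate_crank_by(-58°): θ ← 0° -58° = -58°
rotate_crank_by(-84°): θ ← -58° -84° = -142°
rotate_crank_by(+75°): θ ← -142° +75° = -67°
rotate_crank_by(-15°): θ ← -67° -15° = -82°
rotate_crank_by(+30°): θ ← -82° +30° = -52°
rotate_crank_by(-84°): θ ← -52° -84° = -136°
crank pin P = (r cos θ, r sin θ) = (-12.948116, -12.503851)
h = r sin θ − e = -12.503851 − 6 = -18.503851
sin φ = h / L = -18.503851 / 100 = -0.18503851
φ = arcsin(-0.18503851) = -10.663377°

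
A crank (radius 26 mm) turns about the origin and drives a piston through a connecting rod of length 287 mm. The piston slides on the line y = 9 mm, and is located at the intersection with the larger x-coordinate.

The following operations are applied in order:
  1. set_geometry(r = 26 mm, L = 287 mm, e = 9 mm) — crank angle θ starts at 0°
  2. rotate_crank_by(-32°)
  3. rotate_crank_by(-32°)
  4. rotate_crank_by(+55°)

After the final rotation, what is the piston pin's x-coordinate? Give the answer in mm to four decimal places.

312.3823

set_geometry: r = 26 mm, L = 287 mm, e = 9 mm; θ ← 0°
rotate_crank_by(-32°): θ ← 0° -32° = -32°
rotate_crank_by(-32°): θ ← -32° -32° = -64°
rotate_crank_by(+55°): θ ← -64° +55° = -9°
crank pin P = (r cos θ, r sin θ) = (25.679897, -4.067296)
h = r sin θ − e = -4.067296 − 9 = -13.067296
x = r cos θ + √(L² − h²) = 25.679897 + √(82369.0 − 170.7542) = 25.679897 + 286.702364 = 312.382261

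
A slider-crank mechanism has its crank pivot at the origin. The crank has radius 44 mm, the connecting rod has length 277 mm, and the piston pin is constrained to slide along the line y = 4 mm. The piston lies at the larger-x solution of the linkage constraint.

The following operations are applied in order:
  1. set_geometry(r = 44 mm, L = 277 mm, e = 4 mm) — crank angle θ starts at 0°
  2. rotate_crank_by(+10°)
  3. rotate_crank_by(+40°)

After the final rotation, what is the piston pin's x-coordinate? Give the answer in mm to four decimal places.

set_geometry: r = 44 mm, L = 277 mm, e = 4 mm; θ ← 0°
rotate_crank_by(+10°): θ ← 0° +10° = 10°
rotate_crank_by(+40°): θ ← 10° +40° = 50°
crank pin P = (r cos θ, r sin θ) = (28.282655, 33.705955)
h = r sin θ − e = 33.705955 − 4 = 29.705955
x = r cos θ + √(L² − h²) = 28.282655 + √(76729.0 − 882.4438) = 28.282655 + 275.402535 = 303.685190

303.6852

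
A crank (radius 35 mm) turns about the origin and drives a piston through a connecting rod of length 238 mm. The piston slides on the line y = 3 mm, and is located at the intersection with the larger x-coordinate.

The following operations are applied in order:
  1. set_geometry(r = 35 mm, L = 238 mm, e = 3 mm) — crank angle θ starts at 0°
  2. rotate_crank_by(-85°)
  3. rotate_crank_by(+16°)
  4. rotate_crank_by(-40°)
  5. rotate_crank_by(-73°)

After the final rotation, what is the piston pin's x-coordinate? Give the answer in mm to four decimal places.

203.0147

set_geometry: r = 35 mm, L = 238 mm, e = 3 mm; θ ← 0°
rotate_crank_by(-85°): θ ← 0° -85° = -85°
rotate_crank_by(+16°): θ ← -85° +16° = -69°
rotate_crank_by(-40°): θ ← -69° -40° = -109°
rotate_crank_by(-73°): θ ← -109° -73° = -182°
crank pin P = (r cos θ, r sin θ) = (-34.978679, 1.221482)
h = r sin θ − e = 1.221482 − 3 = -1.778518
x = r cos θ + √(L² − h²) = -34.978679 + √(56644.0 − 3.1631) = -34.978679 + 237.993355 = 203.014676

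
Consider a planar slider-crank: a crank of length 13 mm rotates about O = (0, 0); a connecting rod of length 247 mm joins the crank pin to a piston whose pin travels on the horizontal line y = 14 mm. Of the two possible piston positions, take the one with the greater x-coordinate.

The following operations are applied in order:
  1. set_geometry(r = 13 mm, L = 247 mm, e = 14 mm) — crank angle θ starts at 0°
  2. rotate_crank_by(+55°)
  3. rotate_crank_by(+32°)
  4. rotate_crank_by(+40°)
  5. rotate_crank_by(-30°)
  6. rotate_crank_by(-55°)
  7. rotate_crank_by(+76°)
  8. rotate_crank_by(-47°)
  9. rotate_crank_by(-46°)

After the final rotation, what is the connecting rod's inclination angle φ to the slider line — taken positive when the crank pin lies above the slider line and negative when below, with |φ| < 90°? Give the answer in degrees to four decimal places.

-1.9735

set_geometry: r = 13 mm, L = 247 mm, e = 14 mm; θ ← 0°
rotate_crank_by(+55°): θ ← 0° +55° = 55°
rotate_crank_by(+32°): θ ← 55° +32° = 87°
rotate_crank_by(+40°): θ ← 87° +40° = 127°
rotate_crank_by(-30°): θ ← 127° -30° = 97°
rotate_crank_by(-55°): θ ← 97° -55° = 42°
rotate_crank_by(+76°): θ ← 42° +76° = 118°
rotate_crank_by(-47°): θ ← 118° -47° = 71°
rotate_crank_by(-46°): θ ← 71° -46° = 25°
crank pin P = (r cos θ, r sin θ) = (11.782001, 5.494037)
h = r sin θ − e = 5.494037 − 14 = -8.505963
sin φ = h / L = -8.505963 / 247 = -0.03443710
φ = arcsin(-0.03443710) = -1.973490°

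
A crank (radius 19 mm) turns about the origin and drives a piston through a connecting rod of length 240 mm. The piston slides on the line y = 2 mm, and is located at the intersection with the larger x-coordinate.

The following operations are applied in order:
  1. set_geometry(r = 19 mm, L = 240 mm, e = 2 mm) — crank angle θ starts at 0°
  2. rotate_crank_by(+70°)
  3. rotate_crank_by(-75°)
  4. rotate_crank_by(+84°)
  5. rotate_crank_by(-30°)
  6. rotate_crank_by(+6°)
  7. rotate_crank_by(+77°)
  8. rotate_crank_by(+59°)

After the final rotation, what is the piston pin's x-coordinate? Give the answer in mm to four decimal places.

set_geometry: r = 19 mm, L = 240 mm, e = 2 mm; θ ← 0°
rotate_crank_by(+70°): θ ← 0° +70° = 70°
rotate_crank_by(-75°): θ ← 70° -75° = -5°
rotate_crank_by(+84°): θ ← -5° +84° = 79°
rotate_crank_by(-30°): θ ← 79° -30° = 49°
rotate_crank_by(+6°): θ ← 49° +6° = 55°
rotate_crank_by(+77°): θ ← 55° +77° = 132°
rotate_crank_by(+59°): θ ← 132° +59° = 191°
crank pin P = (r cos θ, r sin θ) = (-18.650916, -3.625371)
h = r sin θ − e = -3.625371 − 2 = -5.625371
x = r cos θ + √(L² − h²) = -18.650916 + √(57600.0 − 31.6448) = -18.650916 + 239.934064 = 221.283148

221.2831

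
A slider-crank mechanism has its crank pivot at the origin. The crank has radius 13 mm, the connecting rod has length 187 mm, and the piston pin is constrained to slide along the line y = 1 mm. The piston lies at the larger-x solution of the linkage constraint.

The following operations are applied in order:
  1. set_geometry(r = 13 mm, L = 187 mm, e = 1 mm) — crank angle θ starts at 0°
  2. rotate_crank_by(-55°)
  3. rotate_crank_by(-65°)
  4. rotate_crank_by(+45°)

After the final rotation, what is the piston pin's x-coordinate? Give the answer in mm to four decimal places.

set_geometry: r = 13 mm, L = 187 mm, e = 1 mm; θ ← 0°
rotate_crank_by(-55°): θ ← 0° -55° = -55°
rotate_crank_by(-65°): θ ← -55° -65° = -120°
rotate_crank_by(+45°): θ ← -120° +45° = -75°
crank pin P = (r cos θ, r sin θ) = (3.364648, -12.557036)
h = r sin θ − e = -12.557036 − 1 = -13.557036
x = r cos θ + √(L² − h²) = 3.364648 + √(34969.0 − 183.7932) = 3.364648 + 186.507927 = 189.872574

189.8726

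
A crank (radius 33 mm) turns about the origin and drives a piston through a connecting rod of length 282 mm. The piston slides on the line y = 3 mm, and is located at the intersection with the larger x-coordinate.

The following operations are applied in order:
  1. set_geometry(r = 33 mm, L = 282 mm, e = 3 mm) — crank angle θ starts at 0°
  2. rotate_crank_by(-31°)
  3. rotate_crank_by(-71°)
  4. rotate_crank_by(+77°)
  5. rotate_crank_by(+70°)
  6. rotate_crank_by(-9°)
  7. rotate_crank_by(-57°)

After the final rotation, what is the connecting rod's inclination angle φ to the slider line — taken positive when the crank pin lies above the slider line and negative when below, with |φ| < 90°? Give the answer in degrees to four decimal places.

set_geometry: r = 33 mm, L = 282 mm, e = 3 mm; θ ← 0°
rotate_crank_by(-31°): θ ← 0° -31° = -31°
rotate_crank_by(-71°): θ ← -31° -71° = -102°
rotate_crank_by(+77°): θ ← -102° +77° = -25°
rotate_crank_by(+70°): θ ← -25° +70° = 45°
rotate_crank_by(-9°): θ ← 45° -9° = 36°
rotate_crank_by(-57°): θ ← 36° -57° = -21°
crank pin P = (r cos θ, r sin θ) = (30.808154, -11.826142)
h = r sin θ − e = -11.826142 − 3 = -14.826142
sin φ = h / L = -14.826142 / 282 = -0.05257497
φ = arcsin(-0.05257497) = -3.013714°

-3.0137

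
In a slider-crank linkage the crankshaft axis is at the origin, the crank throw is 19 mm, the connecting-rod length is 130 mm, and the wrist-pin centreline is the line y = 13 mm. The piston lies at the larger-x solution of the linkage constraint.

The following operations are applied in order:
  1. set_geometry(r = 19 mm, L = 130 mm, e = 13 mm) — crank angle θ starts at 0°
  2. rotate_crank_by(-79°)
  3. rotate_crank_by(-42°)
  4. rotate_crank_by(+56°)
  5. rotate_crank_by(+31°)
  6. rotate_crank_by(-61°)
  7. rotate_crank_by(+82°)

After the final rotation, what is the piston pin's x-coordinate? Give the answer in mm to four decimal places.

147.3603

set_geometry: r = 19 mm, L = 130 mm, e = 13 mm; θ ← 0°
rotate_crank_by(-79°): θ ← 0° -79° = -79°
rotate_crank_by(-42°): θ ← -79° -42° = -121°
rotate_crank_by(+56°): θ ← -121° +56° = -65°
rotate_crank_by(+31°): θ ← -65° +31° = -34°
rotate_crank_by(-61°): θ ← -34° -61° = -95°
rotate_crank_by(+82°): θ ← -95° +82° = -13°
crank pin P = (r cos θ, r sin θ) = (18.513031, -4.274070)
h = r sin θ − e = -4.274070 − 13 = -17.274070
x = r cos θ + √(L² − h²) = 18.513031 + √(16900.0 − 298.3935) = 18.513031 + 128.847222 = 147.360253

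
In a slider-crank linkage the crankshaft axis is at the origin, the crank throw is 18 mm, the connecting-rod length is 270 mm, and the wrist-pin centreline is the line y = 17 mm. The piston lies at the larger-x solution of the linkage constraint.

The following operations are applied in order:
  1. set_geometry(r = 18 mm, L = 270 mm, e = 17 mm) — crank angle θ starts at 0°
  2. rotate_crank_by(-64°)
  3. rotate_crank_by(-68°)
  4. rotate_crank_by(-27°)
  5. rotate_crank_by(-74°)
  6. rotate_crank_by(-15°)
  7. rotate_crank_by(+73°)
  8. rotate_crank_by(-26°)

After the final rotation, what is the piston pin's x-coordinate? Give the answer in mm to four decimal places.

252.9894

set_geometry: r = 18 mm, L = 270 mm, e = 17 mm; θ ← 0°
rotate_crank_by(-64°): θ ← 0° -64° = -64°
rotate_crank_by(-68°): θ ← -64° -68° = -132°
rotate_crank_by(-27°): θ ← -132° -27° = -159°
rotate_crank_by(-74°): θ ← -159° -74° = -233°
rotate_crank_by(-15°): θ ← -233° -15° = -248°
rotate_crank_by(+73°): θ ← -248° +73° = -175°
rotate_crank_by(-26°): θ ← -175° -26° = -201°
crank pin P = (r cos θ, r sin θ) = (-16.804448, 6.450623)
h = r sin θ − e = 6.450623 − 17 = -10.549377
x = r cos θ + √(L² − h²) = -16.804448 + √(72900.0 − 111.2894) = -16.804448 + 269.793830 = 252.989382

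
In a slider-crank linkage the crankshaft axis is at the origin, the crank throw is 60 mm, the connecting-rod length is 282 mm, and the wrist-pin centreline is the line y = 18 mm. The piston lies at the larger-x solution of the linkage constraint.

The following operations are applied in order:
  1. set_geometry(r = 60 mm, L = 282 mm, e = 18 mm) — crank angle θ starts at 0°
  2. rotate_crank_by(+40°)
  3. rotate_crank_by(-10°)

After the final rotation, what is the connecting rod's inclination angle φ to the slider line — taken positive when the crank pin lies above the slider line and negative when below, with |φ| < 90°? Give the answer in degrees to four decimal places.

set_geometry: r = 60 mm, L = 282 mm, e = 18 mm; θ ← 0°
rotate_crank_by(+40°): θ ← 0° +40° = 40°
rotate_crank_by(-10°): θ ← 40° -10° = 30°
crank pin P = (r cos θ, r sin θ) = (51.961524, 30.000000)
h = r sin θ − e = 30.000000 − 18 = 12.000000
sin φ = h / L = 12.000000 / 282 = 0.04255319
φ = arcsin(0.04255319) = 2.438855°

2.4389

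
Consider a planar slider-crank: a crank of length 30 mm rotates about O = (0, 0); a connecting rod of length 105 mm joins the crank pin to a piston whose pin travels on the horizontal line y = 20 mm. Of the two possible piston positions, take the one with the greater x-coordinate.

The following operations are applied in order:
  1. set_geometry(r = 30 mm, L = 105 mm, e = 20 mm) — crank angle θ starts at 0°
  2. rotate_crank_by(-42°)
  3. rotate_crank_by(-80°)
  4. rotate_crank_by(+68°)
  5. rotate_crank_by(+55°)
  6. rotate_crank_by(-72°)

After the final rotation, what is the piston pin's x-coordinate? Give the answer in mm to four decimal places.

set_geometry: r = 30 mm, L = 105 mm, e = 20 mm; θ ← 0°
rotate_crank_by(-42°): θ ← 0° -42° = -42°
rotate_crank_by(-80°): θ ← -42° -80° = -122°
rotate_crank_by(+68°): θ ← -122° +68° = -54°
rotate_crank_by(+55°): θ ← -54° +55° = 1°
rotate_crank_by(-72°): θ ← 1° -72° = -71°
crank pin P = (r cos θ, r sin θ) = (9.767045, -28.365557)
h = r sin θ − e = -28.365557 − 20 = -48.365557
x = r cos θ + √(L² − h²) = 9.767045 + √(11025.0 − 2339.2271) = 9.767045 + 93.197494 = 102.964539

102.9645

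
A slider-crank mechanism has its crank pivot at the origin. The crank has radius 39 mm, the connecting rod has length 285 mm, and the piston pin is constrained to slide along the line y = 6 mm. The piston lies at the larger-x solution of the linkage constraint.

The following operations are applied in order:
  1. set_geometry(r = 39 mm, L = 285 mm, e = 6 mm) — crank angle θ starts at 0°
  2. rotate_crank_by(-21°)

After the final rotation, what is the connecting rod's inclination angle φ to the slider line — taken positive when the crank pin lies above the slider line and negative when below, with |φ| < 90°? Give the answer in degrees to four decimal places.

set_geometry: r = 39 mm, L = 285 mm, e = 6 mm; θ ← 0°
rotate_crank_by(-21°): θ ← 0° -21° = -21°
crank pin P = (r cos θ, r sin θ) = (36.409637, -13.976350)
h = r sin θ − e = -13.976350 − 6 = -19.976350
sin φ = h / L = -19.976350 / 285 = -0.07009246
φ = arcsin(-0.07009246) = -4.019298°

-4.0193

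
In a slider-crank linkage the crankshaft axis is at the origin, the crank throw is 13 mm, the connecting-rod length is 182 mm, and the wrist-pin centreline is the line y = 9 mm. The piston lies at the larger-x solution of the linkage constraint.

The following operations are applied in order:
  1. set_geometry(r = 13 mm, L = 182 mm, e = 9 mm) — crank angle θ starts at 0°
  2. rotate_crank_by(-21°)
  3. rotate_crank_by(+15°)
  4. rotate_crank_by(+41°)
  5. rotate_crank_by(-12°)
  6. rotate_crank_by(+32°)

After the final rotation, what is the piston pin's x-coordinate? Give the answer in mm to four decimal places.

189.4490

set_geometry: r = 13 mm, L = 182 mm, e = 9 mm; θ ← 0°
rotate_crank_by(-21°): θ ← 0° -21° = -21°
rotate_crank_by(+15°): θ ← -21° +15° = -6°
rotate_crank_by(+41°): θ ← -6° +41° = 35°
rotate_crank_by(-12°): θ ← 35° -12° = 23°
rotate_crank_by(+32°): θ ← 23° +32° = 55°
crank pin P = (r cos θ, r sin θ) = (7.456494, 10.648977)
h = r sin θ − e = 10.648977 − 9 = 1.648977
x = r cos θ + √(L² − h²) = 7.456494 + √(33124.0 − 2.7191) = 7.456494 + 181.992530 = 189.449023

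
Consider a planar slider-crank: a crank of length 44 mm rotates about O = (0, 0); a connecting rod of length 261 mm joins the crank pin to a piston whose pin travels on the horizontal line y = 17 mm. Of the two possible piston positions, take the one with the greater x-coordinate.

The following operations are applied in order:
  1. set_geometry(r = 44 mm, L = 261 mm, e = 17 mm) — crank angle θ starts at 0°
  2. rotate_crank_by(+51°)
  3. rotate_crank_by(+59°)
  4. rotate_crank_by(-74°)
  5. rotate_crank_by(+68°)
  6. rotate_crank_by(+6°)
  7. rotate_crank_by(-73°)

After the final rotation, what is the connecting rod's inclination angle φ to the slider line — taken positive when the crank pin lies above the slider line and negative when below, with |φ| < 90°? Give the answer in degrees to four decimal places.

set_geometry: r = 44 mm, L = 261 mm, e = 17 mm; θ ← 0°
rotate_crank_by(+51°): θ ← 0° +51° = 51°
rotate_crank_by(+59°): θ ← 51° +59° = 110°
rotate_crank_by(-74°): θ ← 110° -74° = 36°
rotate_crank_by(+68°): θ ← 36° +68° = 104°
rotate_crank_by(+6°): θ ← 104° +6° = 110°
rotate_crank_by(-73°): θ ← 110° -73° = 37°
crank pin P = (r cos θ, r sin θ) = (35.139962, 26.479861)
h = r sin θ − e = 26.479861 − 17 = 9.479861
sin φ = h / L = 9.479861 / 261 = 0.03632131
φ = arcsin(0.03632131) = 2.081515°

2.0815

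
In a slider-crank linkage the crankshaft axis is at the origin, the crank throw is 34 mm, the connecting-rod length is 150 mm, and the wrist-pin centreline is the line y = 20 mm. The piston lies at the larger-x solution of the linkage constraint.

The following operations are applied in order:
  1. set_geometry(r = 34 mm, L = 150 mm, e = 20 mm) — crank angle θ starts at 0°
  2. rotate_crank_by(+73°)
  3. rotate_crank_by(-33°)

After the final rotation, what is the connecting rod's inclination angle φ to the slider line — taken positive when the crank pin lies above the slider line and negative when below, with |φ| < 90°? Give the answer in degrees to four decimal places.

0.7085

set_geometry: r = 34 mm, L = 150 mm, e = 20 mm; θ ← 0°
rotate_crank_by(+73°): θ ← 0° +73° = 73°
rotate_crank_by(-33°): θ ← 73° -33° = 40°
crank pin P = (r cos θ, r sin θ) = (26.045511, 21.854779)
h = r sin θ − e = 21.854779 − 20 = 1.854779
sin φ = h / L = 1.854779 / 150 = 0.01236519
φ = arcsin(0.01236519) = 0.708491°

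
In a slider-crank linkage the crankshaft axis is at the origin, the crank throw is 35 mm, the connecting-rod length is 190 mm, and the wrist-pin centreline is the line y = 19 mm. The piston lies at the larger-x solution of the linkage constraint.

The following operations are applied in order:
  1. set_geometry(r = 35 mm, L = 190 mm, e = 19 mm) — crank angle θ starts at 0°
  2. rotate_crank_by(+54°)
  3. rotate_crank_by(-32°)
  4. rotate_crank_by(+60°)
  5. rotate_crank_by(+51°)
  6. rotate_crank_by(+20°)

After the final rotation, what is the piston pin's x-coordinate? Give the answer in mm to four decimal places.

set_geometry: r = 35 mm, L = 190 mm, e = 19 mm; θ ← 0°
rotate_crank_by(+54°): θ ← 0° +54° = 54°
rotate_crank_by(-32°): θ ← 54° -32° = 22°
rotate_crank_by(+60°): θ ← 22° +60° = 82°
rotate_crank_by(+51°): θ ← 82° +51° = 133°
rotate_crank_by(+20°): θ ← 133° +20° = 153°
crank pin P = (r cos θ, r sin θ) = (-31.185228, 15.889667)
h = r sin θ − e = 15.889667 − 19 = -3.110333
x = r cos θ + √(L² − h²) = -31.185228 + √(36100.0 − 9.6742) = -31.185228 + 189.974540 = 158.789312

158.7893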